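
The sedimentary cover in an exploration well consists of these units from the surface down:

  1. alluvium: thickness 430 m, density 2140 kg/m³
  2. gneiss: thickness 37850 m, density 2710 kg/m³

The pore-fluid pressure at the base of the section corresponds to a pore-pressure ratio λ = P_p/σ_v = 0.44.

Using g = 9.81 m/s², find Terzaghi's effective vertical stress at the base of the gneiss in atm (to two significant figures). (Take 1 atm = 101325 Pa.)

Overburden (lithostatic) stress σ_v:
alluvium: 2140 kg/m³ × 9.81 m/s² × 430 m = 9.027×10^6 Pa = 9.027 MPa
gneiss: 2710 kg/m³ × 9.81 m/s² × 37850 m = 1.006×10^9 Pa = 1006 MPa
Total = 9.027 + 1006 = 1015.3 MPa
Pore pressure P_p = λ·σ_v = 0.44 × 1015 MPa = 446.7 MPa
Effective stress σ' = σ_v − P_p = 1015 − 446.7 = 568.55 MPa = 5611.2 atm

5600 atm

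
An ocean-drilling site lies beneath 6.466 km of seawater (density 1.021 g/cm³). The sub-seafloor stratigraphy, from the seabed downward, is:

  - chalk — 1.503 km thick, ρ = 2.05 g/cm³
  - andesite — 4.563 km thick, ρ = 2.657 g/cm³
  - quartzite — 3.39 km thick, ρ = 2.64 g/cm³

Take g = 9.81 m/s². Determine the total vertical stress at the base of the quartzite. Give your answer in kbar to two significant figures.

3.0 kbar

seawater: 1021 kg/m³ × 9.81 m/s² × 6466 m = 6.476×10^7 Pa = 0.6476 kbar
chalk: 2050 kg/m³ × 9.81 m/s² × 1503 m = 3.023×10^7 Pa = 0.3023 kbar
andesite: 2657 kg/m³ × 9.81 m/s² × 4563 m = 1.189×10^8 Pa = 1.189 kbar
quartzite: 2640 kg/m³ × 9.81 m/s² × 3390 m = 8.780×10^7 Pa = 0.8780 kbar
Total = 0.6476 + 0.3023 + 1.189 + 0.8780 = 3.0172 kbar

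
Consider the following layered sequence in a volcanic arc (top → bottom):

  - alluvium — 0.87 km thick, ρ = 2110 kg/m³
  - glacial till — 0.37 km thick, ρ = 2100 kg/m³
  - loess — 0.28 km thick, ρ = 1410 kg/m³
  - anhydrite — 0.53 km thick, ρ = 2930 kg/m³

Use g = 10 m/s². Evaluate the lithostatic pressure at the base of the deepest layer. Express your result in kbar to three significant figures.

alluvium: 2110 kg/m³ × 10 m/s² × 870 m = 1.836×10^7 Pa = 0.1836 kbar
glacial till: 2100 kg/m³ × 10 m/s² × 370 m = 7.770×10^6 Pa = 0.07770 kbar
loess: 1410 kg/m³ × 10 m/s² × 280 m = 3.948×10^6 Pa = 0.03948 kbar
anhydrite: 2930 kg/m³ × 10 m/s² × 530 m = 1.553×10^7 Pa = 0.1553 kbar
Total = 0.1836 + 0.07770 + 0.03948 + 0.1553 = 0.45604 kbar

0.456 kbar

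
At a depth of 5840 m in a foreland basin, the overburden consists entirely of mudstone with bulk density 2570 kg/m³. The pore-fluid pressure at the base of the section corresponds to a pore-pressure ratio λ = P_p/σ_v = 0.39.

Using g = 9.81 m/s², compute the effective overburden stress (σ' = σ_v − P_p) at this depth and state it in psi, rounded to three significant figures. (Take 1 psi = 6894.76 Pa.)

13000 psi

Overburden (lithostatic) stress σ_v:
mudstone: 2570 kg/m³ × 9.81 m/s² × 5840 m = 1.472×10^8 Pa = 147.2 MPa
Pore pressure P_p = λ·σ_v = 0.39 × 147.2 MPa = 57.42 MPa
Effective stress σ' = σ_v − P_p = 147.2 − 57.42 = 89.814 MPa = 13026 psi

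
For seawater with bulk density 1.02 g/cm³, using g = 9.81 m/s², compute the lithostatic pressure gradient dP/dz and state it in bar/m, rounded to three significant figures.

dP/dz = ρg = 1020 kg/m³ × 9.81 m/s² = 10006 Pa/m
= 10006 Pa/m × (1 bar/m / 1.0000×10^5 Pa/m) = 0.10006 bar/m

0.100 bar/m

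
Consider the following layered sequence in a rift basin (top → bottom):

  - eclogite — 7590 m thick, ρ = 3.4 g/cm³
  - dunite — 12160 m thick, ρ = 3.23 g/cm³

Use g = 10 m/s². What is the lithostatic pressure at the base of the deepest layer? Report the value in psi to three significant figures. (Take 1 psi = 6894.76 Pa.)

94400 psi

eclogite: 3400 kg/m³ × 10 m/s² × 7590 m = 2.581×10^8 Pa = 37428 psi
dunite: 3230 kg/m³ × 10 m/s² × 12160 m = 3.928×10^8 Pa = 56966 psi
Total = 37428 + 56966 = 94395 psi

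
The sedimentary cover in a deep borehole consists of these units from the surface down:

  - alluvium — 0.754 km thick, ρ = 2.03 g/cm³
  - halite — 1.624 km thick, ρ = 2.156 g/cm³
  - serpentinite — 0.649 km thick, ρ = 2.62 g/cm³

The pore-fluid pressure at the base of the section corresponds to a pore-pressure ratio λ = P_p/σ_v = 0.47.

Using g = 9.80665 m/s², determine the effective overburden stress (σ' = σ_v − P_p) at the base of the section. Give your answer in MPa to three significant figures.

Overburden (lithostatic) stress σ_v:
alluvium: 2030 kg/m³ × 9.80665 m/s² × 754 m = 1.501×10^7 Pa = 15.01 MPa
halite: 2156 kg/m³ × 9.80665 m/s² × 1624 m = 3.434×10^7 Pa = 34.34 MPa
serpentinite: 2620 kg/m³ × 9.80665 m/s² × 649 m = 1.668×10^7 Pa = 16.68 MPa
Total = 15.01 + 34.34 + 16.68 = 66.022 MPa
Pore pressure P_p = λ·σ_v = 0.47 × 66.02 MPa = 31.03 MPa
Effective stress σ' = σ_v − P_p = 66.02 − 31.03 = 34.992 MPa

35.0 MPa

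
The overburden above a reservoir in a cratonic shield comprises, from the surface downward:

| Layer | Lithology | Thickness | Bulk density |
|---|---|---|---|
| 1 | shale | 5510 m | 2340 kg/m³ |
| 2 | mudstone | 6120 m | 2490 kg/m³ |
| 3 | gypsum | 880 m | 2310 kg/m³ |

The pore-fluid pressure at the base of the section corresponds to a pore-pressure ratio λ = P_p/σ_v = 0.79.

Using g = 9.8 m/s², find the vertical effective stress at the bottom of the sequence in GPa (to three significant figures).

0.0621 GPa

Overburden (lithostatic) stress σ_v:
shale: 2340 kg/m³ × 9.8 m/s² × 5510 m = 1.264×10^8 Pa = 126.4 MPa
mudstone: 2490 kg/m³ × 9.8 m/s² × 6120 m = 1.493×10^8 Pa = 149.3 MPa
gypsum: 2310 kg/m³ × 9.8 m/s² × 880 m = 1.992×10^7 Pa = 19.92 MPa
Total = 126.4 + 149.3 + 19.92 = 295.62 MPa
Pore pressure P_p = λ·σ_v = 0.79 × 295.6 MPa = 233.5 MPa
Effective stress σ' = σ_v − P_p = 295.6 − 233.5 = 62.080 MPa = 0.062080 GPa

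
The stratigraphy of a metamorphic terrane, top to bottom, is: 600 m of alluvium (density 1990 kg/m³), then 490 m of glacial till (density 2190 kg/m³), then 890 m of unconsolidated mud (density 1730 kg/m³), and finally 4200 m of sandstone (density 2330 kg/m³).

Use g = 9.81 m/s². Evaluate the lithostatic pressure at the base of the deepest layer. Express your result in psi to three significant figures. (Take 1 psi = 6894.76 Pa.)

alluvium: 1990 kg/m³ × 9.81 m/s² × 600 m = 1.171×10^7 Pa = 1699 psi
glacial till: 2190 kg/m³ × 9.81 m/s² × 490 m = 1.053×10^7 Pa = 1527 psi
unconsolidated mud: 1730 kg/m³ × 9.81 m/s² × 890 m = 1.510×10^7 Pa = 2191 psi
sandstone: 2330 kg/m³ × 9.81 m/s² × 4200 m = 9.600×10^7 Pa = 13924 psi
Total = 1699 + 1527 + 2191 + 13924 = 19340 psi

19300 psi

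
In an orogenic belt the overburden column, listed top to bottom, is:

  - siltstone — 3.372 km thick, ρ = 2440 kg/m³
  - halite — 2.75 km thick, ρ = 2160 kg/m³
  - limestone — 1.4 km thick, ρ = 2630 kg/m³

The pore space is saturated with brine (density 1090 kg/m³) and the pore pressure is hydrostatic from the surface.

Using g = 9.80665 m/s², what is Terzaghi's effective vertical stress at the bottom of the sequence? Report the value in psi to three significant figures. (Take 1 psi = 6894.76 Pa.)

Overburden (lithostatic) stress σ_v:
siltstone: 2440 kg/m³ × 9.80665 m/s² × 3372 m = 8.069×10^7 Pa = 80.69 MPa
halite: 2160 kg/m³ × 9.80665 m/s² × 2750 m = 5.825×10^7 Pa = 58.25 MPa
limestone: 2630 kg/m³ × 9.80665 m/s² × 1400 m = 3.611×10^7 Pa = 36.11 MPa
Total = 80.69 + 58.25 + 36.11 = 175.05 MPa
Pore pressure P_p = 1090 kg/m³ × 9.80665 m/s² × 7522 m = 8.040×10^7 Pa = 80.40 MPa
Effective stress σ' = σ_v − P_p = 175.0 − 80.40 = 94.641 MPa = 13727 psi

13700 psi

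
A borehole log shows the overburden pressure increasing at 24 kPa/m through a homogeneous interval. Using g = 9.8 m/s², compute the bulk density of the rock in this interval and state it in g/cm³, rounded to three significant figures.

2.45 g/cm³

ρ = (dP/dz)/g = 24 kPa/m / 9.8 m/s² = 24000 Pa/m / 9.8 m/s² = 2449.0 kg/m³
= 2.449 g/cm³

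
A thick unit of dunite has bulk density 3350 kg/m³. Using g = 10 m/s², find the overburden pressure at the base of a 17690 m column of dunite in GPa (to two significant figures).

0.59 GPa

dunite: 3350 kg/m³ × 10 m/s² × 17690 m = 5.926×10^8 Pa = 0.5926 GPa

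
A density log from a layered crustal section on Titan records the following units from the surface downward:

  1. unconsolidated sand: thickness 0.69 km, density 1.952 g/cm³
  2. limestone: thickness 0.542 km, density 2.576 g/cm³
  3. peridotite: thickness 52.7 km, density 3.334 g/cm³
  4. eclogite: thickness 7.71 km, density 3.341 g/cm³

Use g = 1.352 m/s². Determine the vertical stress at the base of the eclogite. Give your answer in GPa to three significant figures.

unconsolidated sand: 1952 kg/m³ × 1.352 m/s² × 690 m = 1.821×10^6 Pa = 1.821×10^-3 GPa
limestone: 2576 kg/m³ × 1.352 m/s² × 542 m = 1.888×10^6 Pa = 1.888×10^-3 GPa
peridotite: 3334 kg/m³ × 1.352 m/s² × 52700 m = 2.375×10^8 Pa = 0.2375 GPa
eclogite: 3341 kg/m³ × 1.352 m/s² × 7710 m = 3.483×10^7 Pa = 0.03483 GPa
Total = 1.821×10^-3 + 1.888×10^-3 + 0.2375 + 0.03483 = 0.27608 GPa

0.276 GPa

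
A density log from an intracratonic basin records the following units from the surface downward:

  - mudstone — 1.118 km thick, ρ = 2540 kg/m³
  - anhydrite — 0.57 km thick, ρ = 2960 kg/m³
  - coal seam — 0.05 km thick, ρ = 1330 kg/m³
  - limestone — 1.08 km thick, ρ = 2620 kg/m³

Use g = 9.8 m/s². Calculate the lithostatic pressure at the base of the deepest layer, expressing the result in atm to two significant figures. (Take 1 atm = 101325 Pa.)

mudstone: 2540 kg/m³ × 9.8 m/s² × 1118 m = 2.783×10^7 Pa = 274.7 atm
anhydrite: 2960 kg/m³ × 9.8 m/s² × 570 m = 1.653×10^7 Pa = 163.2 atm
coal seam: 1330 kg/m³ × 9.8 m/s² × 50 m = 6.517×10^5 Pa = 6.432 atm
limestone: 2620 kg/m³ × 9.8 m/s² × 1080 m = 2.773×10^7 Pa = 273.7 atm
Total = 274.7 + 163.2 + 6.432 + 273.7 = 717.94 atm

720 atm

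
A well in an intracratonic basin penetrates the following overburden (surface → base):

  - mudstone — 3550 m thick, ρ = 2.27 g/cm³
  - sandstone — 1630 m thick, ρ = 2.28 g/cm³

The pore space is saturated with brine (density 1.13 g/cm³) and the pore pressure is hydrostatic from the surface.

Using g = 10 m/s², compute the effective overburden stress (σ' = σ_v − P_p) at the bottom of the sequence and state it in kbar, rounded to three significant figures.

Overburden (lithostatic) stress σ_v:
mudstone: 2270 kg/m³ × 10 m/s² × 3550 m = 8.059×10^7 Pa = 80.58 MPa
sandstone: 2280 kg/m³ × 10 m/s² × 1630 m = 3.716×10^7 Pa = 37.16 MPa
Total = 80.58 + 37.16 = 117.75 MPa
Pore pressure P_p = 1130 kg/m³ × 10 m/s² × 5180 m = 5.853×10^7 Pa = 58.53 MPa
Effective stress σ' = σ_v − P_p = 117.7 − 58.53 = 59.215 MPa = 0.59215 kbar

0.592 kbar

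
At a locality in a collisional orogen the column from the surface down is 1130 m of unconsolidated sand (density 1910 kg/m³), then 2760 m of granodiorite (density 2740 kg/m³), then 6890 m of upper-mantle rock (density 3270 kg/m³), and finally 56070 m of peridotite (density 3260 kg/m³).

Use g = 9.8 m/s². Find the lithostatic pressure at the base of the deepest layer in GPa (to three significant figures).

unconsolidated sand: 1910 kg/m³ × 9.8 m/s² × 1130 m = 2.115×10^7 Pa = 0.02115 GPa
granodiorite: 2740 kg/m³ × 9.8 m/s² × 2760 m = 7.411×10^7 Pa = 0.07411 GPa
upper-mantle rock: 3270 kg/m³ × 9.8 m/s² × 6890 m = 2.208×10^8 Pa = 0.2208 GPa
peridotite: 3260 kg/m³ × 9.8 m/s² × 56070 m = 1.791×10^9 Pa = 1.791 GPa
Total = 0.02115 + 0.07411 + 0.2208 + 1.791 = 2.1074 GPa

2.11 GPa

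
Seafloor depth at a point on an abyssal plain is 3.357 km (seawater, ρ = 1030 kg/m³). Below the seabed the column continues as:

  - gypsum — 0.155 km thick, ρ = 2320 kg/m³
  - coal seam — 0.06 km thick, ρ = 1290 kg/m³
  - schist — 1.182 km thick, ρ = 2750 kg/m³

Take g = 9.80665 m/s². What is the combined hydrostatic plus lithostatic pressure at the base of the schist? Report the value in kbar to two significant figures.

0.70 kbar

seawater: 1030 kg/m³ × 9.80665 m/s² × 3357 m = 3.391×10^7 Pa = 0.3391 kbar
gypsum: 2320 kg/m³ × 9.80665 m/s² × 155 m = 3.526×10^6 Pa = 0.03526 kbar
coal seam: 1290 kg/m³ × 9.80665 m/s² × 60 m = 7.590×10^5 Pa = 7.590×10^-3 kbar
schist: 2750 kg/m³ × 9.80665 m/s² × 1182 m = 3.188×10^7 Pa = 0.3188 kbar
Total = 0.3391 + 0.03526 + 7.590×10^-3 + 0.3188 = 0.70071 kbar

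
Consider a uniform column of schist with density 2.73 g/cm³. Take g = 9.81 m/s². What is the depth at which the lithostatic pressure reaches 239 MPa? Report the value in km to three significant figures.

8.92 km

h = P/(ρg) = 239 MPa / (2730 kg/m³ × 9.81 m/s²) = 2.390×10^8 Pa / 26781 Pa/m = 8924.1 m
= 8.9241 km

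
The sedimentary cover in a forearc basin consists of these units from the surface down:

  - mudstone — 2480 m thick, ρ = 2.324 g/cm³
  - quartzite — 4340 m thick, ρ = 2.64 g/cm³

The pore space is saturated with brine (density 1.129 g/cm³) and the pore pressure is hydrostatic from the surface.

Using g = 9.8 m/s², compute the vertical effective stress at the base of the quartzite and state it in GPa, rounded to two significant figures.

Overburden (lithostatic) stress σ_v:
mudstone: 2324 kg/m³ × 9.8 m/s² × 2480 m = 5.648×10^7 Pa = 56.48 MPa
quartzite: 2640 kg/m³ × 9.8 m/s² × 4340 m = 1.123×10^8 Pa = 112.3 MPa
Total = 56.48 + 112.3 = 168.77 MPa
Pore pressure P_p = 1129 kg/m³ × 9.8 m/s² × 6820 m = 7.546×10^7 Pa = 75.46 MPa
Effective stress σ' = σ_v − P_p = 168.8 − 75.46 = 93.309 MPa = 0.093309 GPa

0.093 GPa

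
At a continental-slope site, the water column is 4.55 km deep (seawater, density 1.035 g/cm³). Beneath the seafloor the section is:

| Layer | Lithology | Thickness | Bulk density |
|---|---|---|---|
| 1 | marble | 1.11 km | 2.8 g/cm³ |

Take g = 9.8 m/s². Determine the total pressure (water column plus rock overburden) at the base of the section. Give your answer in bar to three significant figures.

766 bar

seawater: 1035 kg/m³ × 9.8 m/s² × 4550 m = 4.615×10^7 Pa = 461.5 bar
marble: 2800 kg/m³ × 9.8 m/s² × 1110 m = 3.046×10^7 Pa = 304.6 bar
Total = 461.5 + 304.6 = 766.09 bar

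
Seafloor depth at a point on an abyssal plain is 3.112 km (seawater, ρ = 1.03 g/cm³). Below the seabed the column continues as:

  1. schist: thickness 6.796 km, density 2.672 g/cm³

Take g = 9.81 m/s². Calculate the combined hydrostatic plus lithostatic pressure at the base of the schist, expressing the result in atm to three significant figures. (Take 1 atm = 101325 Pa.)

2070 atm

seawater: 1030 kg/m³ × 9.81 m/s² × 3112 m = 3.144×10^7 Pa = 310.3 atm
schist: 2672 kg/m³ × 9.81 m/s² × 6796 m = 1.781×10^8 Pa = 1758 atm
Total = 310.3 + 1758 = 2068.4 atm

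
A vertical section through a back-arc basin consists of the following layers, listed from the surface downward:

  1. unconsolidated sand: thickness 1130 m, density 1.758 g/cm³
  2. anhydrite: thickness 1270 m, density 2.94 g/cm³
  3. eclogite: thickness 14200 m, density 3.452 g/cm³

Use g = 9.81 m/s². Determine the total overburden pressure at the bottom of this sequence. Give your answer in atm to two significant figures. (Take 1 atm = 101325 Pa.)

5300 atm

unconsolidated sand: 1758 kg/m³ × 9.81 m/s² × 1130 m = 1.949×10^7 Pa = 192.3 atm
anhydrite: 2940 kg/m³ × 9.81 m/s² × 1270 m = 3.663×10^7 Pa = 361.5 atm
eclogite: 3452 kg/m³ × 9.81 m/s² × 14200 m = 4.809×10^8 Pa = 4746 atm
Total = 192.3 + 361.5 + 4746 = 5299.7 atm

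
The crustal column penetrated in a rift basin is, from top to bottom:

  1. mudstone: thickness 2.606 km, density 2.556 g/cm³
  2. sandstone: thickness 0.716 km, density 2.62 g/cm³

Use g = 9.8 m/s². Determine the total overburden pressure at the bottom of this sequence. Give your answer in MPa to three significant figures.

mudstone: 2556 kg/m³ × 9.8 m/s² × 2606 m = 6.528×10^7 Pa = 65.28 MPa
sandstone: 2620 kg/m³ × 9.8 m/s² × 716 m = 1.838×10^7 Pa = 18.38 MPa
Total = 65.28 + 18.38 = 83.661 MPa

83.7 MPa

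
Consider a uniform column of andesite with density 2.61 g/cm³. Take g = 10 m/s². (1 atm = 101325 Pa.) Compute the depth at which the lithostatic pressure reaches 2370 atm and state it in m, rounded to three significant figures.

h = P/(ρg) = 2370 atm / (2610 kg/m³ × 10 m/s²) = 2.401×10^8 Pa / 26100 Pa/m = 9200.8 m

9200 m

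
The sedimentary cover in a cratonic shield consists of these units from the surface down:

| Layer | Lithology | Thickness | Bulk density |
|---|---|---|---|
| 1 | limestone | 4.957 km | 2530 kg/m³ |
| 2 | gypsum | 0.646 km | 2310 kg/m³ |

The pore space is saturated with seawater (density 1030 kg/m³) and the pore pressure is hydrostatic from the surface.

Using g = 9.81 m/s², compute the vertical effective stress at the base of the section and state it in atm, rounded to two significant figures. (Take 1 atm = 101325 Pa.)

800 atm

Overburden (lithostatic) stress σ_v:
limestone: 2530 kg/m³ × 9.81 m/s² × 4957 m = 1.230×10^8 Pa = 123.0 MPa
gypsum: 2310 kg/m³ × 9.81 m/s² × 646 m = 1.464×10^7 Pa = 14.64 MPa
Total = 123.0 + 14.64 = 137.67 MPa
Pore pressure P_p = 1030 kg/m³ × 9.81 m/s² × 5603 m = 5.661×10^7 Pa = 56.61 MPa
Effective stress σ' = σ_v − P_p = 137.7 − 56.61 = 81.054 MPa = 799.94 atm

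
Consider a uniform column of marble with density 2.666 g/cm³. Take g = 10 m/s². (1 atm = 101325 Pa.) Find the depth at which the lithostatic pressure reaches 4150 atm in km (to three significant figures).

15.8 km

h = P/(ρg) = 4150 atm / (2666 kg/m³ × 10 m/s²) = 4.205×10^8 Pa / 26660 Pa/m = 15773 m
= 15.773 km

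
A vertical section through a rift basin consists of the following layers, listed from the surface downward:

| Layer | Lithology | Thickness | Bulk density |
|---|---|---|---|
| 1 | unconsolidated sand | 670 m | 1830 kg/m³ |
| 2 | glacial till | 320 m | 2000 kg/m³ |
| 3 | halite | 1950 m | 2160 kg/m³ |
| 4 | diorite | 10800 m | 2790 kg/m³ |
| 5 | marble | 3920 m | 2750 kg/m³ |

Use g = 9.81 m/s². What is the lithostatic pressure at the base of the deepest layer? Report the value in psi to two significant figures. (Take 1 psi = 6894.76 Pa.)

67000 psi

unconsolidated sand: 1830 kg/m³ × 9.81 m/s² × 670 m = 1.203×10^7 Pa = 1745 psi
glacial till: 2000 kg/m³ × 9.81 m/s² × 320 m = 6.278×10^6 Pa = 910.6 psi
halite: 2160 kg/m³ × 9.81 m/s² × 1950 m = 4.132×10^7 Pa = 5993 psi
diorite: 2790 kg/m³ × 9.81 m/s² × 10800 m = 2.956×10^8 Pa = 42872 psi
marble: 2750 kg/m³ × 9.81 m/s² × 3920 m = 1.058×10^8 Pa = 15338 psi
Total = 1745 + 910.6 + 5993 + 42872 + 15338 = 66858 psi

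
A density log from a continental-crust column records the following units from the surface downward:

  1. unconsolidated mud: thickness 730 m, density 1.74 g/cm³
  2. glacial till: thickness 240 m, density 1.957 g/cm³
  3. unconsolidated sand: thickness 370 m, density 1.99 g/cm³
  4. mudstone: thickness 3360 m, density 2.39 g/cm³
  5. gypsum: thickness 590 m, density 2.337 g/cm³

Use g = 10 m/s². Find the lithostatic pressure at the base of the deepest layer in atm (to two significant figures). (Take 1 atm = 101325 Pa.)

1200 atm

unconsolidated mud: 1740 kg/m³ × 10 m/s² × 730 m = 1.270×10^7 Pa = 125.4 atm
glacial till: 1957 kg/m³ × 10 m/s² × 240 m = 4.697×10^6 Pa = 46.35 atm
unconsolidated sand: 1990 kg/m³ × 10 m/s² × 370 m = 7.363×10^6 Pa = 72.67 atm
mudstone: 2390 kg/m³ × 10 m/s² × 3360 m = 8.030×10^7 Pa = 792.5 atm
gypsum: 2337 kg/m³ × 10 m/s² × 590 m = 1.379×10^7 Pa = 136.1 atm
Total = 125.4 + 46.35 + 72.67 + 792.5 + 136.1 = 1173.0 atm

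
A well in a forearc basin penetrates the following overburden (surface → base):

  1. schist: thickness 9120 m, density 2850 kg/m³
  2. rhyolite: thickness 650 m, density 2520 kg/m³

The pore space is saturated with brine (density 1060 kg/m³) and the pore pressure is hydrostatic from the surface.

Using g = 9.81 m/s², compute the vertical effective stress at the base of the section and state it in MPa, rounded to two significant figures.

Overburden (lithostatic) stress σ_v:
schist: 2850 kg/m³ × 9.81 m/s² × 9120 m = 2.550×10^8 Pa = 255.0 MPa
rhyolite: 2520 kg/m³ × 9.81 m/s² × 650 m = 1.607×10^7 Pa = 16.07 MPa
Total = 255.0 + 16.07 = 271.05 MPa
Pore pressure P_p = 1060 kg/m³ × 9.81 m/s² × 9770 m = 1.016×10^8 Pa = 101.6 MPa
Effective stress σ' = σ_v − P_p = 271.1 − 101.6 = 169.46 MPa

170 MPa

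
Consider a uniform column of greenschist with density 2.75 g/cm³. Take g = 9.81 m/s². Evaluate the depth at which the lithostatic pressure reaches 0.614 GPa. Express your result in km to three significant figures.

h = P/(ρg) = 0.614 GPa / (2750 kg/m³ × 9.81 m/s²) = 6.140×10^8 Pa / 26978 Pa/m = 22760 m
= 22.760 km

22.8 km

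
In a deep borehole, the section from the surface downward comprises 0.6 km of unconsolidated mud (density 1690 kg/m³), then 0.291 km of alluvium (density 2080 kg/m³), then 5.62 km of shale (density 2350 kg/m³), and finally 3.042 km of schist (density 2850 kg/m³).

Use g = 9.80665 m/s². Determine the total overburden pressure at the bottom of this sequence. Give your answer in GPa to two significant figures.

0.23 GPa

unconsolidated mud: 1690 kg/m³ × 9.80665 m/s² × 600 m = 9.944×10^6 Pa = 9.944×10^-3 GPa
alluvium: 2080 kg/m³ × 9.80665 m/s² × 291 m = 5.936×10^6 Pa = 5.936×10^-3 GPa
shale: 2350 kg/m³ × 9.80665 m/s² × 5620 m = 1.295×10^8 Pa = 0.1295 GPa
schist: 2850 kg/m³ × 9.80665 m/s² × 3042 m = 8.502×10^7 Pa = 0.08502 GPa
Total = 9.944×10^-3 + 5.936×10^-3 + 0.1295 + 0.08502 = 0.23042 GPa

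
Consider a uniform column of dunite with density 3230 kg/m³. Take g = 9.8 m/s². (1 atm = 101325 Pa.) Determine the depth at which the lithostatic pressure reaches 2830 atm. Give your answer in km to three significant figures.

9.06 km

h = P/(ρg) = 2830 atm / (3230 kg/m³ × 9.8 m/s²) = 2.867×10^8 Pa / 31654 Pa/m = 9058.9 m
= 9.0589 km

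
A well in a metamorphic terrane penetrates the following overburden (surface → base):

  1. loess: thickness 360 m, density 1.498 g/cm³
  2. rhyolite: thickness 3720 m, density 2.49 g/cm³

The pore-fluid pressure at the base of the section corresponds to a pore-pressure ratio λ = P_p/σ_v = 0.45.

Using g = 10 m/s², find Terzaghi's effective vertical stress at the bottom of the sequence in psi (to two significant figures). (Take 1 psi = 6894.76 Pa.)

Overburden (lithostatic) stress σ_v:
loess: 1498 kg/m³ × 10 m/s² × 360 m = 5.393×10^6 Pa = 5.393 MPa
rhyolite: 2490 kg/m³ × 10 m/s² × 3720 m = 9.263×10^7 Pa = 92.63 MPa
Total = 5.393 + 92.63 = 98.021 MPa
Pore pressure P_p = λ·σ_v = 0.45 × 98.02 MPa = 44.11 MPa
Effective stress σ' = σ_v − P_p = 98.02 − 44.11 = 53.911 MPa = 7819.2 psi

7800 psi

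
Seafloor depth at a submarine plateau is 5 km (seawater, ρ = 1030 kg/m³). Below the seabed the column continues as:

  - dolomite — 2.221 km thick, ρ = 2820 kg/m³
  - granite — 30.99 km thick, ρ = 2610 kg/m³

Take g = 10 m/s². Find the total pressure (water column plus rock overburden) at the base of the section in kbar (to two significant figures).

9.2 kbar

seawater: 1030 kg/m³ × 10 m/s² × 5000 m = 5.150×10^7 Pa = 0.5150 kbar
dolomite: 2820 kg/m³ × 10 m/s² × 2221 m = 6.263×10^7 Pa = 0.6263 kbar
granite: 2610 kg/m³ × 10 m/s² × 30990 m = 8.088×10^8 Pa = 8.088 kbar
Total = 0.5150 + 0.6263 + 8.088 = 9.2297 kbar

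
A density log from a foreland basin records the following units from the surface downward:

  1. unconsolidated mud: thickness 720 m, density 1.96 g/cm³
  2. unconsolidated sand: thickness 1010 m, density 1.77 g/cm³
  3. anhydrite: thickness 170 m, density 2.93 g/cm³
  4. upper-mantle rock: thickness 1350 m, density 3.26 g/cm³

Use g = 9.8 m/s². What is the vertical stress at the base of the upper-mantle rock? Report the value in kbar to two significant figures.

0.79 kbar

unconsolidated mud: 1960 kg/m³ × 9.8 m/s² × 720 m = 1.383×10^7 Pa = 0.1383 kbar
unconsolidated sand: 1770 kg/m³ × 9.8 m/s² × 1010 m = 1.752×10^7 Pa = 0.1752 kbar
anhydrite: 2930 kg/m³ × 9.8 m/s² × 170 m = 4.881×10^6 Pa = 0.04881 kbar
upper-mantle rock: 3260 kg/m³ × 9.8 m/s² × 1350 m = 4.313×10^7 Pa = 0.4313 kbar
Total = 0.1383 + 0.1752 + 0.04881 + 0.4313 = 0.79360 kbar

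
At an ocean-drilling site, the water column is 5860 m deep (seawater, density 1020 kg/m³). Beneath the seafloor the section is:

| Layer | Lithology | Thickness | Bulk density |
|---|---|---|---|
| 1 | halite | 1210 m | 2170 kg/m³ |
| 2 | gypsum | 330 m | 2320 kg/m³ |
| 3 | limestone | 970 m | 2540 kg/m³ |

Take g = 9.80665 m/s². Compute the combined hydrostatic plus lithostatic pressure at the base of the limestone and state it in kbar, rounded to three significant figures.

1.16 kbar

seawater: 1020 kg/m³ × 9.80665 m/s² × 5860 m = 5.862×10^7 Pa = 0.5862 kbar
halite: 2170 kg/m³ × 9.80665 m/s² × 1210 m = 2.575×10^7 Pa = 0.2575 kbar
gypsum: 2320 kg/m³ × 9.80665 m/s² × 330 m = 7.508×10^6 Pa = 0.07508 kbar
limestone: 2540 kg/m³ × 9.80665 m/s² × 970 m = 2.416×10^7 Pa = 0.2416 kbar
Total = 0.5862 + 0.2575 + 0.07508 + 0.2416 = 1.1604 kbar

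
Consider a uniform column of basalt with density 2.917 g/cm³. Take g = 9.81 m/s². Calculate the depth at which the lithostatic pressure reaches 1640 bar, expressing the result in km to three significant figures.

5.73 km

h = P/(ρg) = 1640 bar / (2917 kg/m³ × 9.81 m/s²) = 1.640×10^8 Pa / 28616 Pa/m = 5731.1 m
= 5.7311 km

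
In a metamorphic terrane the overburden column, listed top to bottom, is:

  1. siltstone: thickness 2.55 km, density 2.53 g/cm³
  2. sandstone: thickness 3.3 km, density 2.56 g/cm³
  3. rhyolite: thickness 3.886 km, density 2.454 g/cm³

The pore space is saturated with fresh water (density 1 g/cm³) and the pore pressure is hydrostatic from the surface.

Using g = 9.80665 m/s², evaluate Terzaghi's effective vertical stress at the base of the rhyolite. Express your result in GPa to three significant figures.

Overburden (lithostatic) stress σ_v:
siltstone: 2530 kg/m³ × 9.80665 m/s² × 2550 m = 6.327×10^7 Pa = 63.27 MPa
sandstone: 2560 kg/m³ × 9.80665 m/s² × 3300 m = 8.285×10^7 Pa = 82.85 MPa
rhyolite: 2454 kg/m³ × 9.80665 m/s² × 3886 m = 9.352×10^7 Pa = 93.52 MPa
Total = 63.27 + 82.85 + 93.52 = 239.63 MPa
Pore pressure P_p = 1000 kg/m³ × 9.80665 m/s² × 9736 m = 9.548×10^7 Pa = 95.48 MPa
Effective stress σ' = σ_v − P_p = 239.6 − 95.48 = 144.16 MPa = 0.14416 GPa

0.144 GPa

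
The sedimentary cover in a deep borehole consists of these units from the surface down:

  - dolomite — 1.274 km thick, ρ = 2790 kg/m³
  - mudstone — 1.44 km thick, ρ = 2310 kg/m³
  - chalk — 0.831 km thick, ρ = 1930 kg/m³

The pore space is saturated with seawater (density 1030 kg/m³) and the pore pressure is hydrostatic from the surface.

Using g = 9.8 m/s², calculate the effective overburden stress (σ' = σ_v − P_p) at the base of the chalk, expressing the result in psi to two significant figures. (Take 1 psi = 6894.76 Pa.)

Overburden (lithostatic) stress σ_v:
dolomite: 2790 kg/m³ × 9.8 m/s² × 1274 m = 3.483×10^7 Pa = 34.83 MPa
mudstone: 2310 kg/m³ × 9.8 m/s² × 1440 m = 3.260×10^7 Pa = 32.60 MPa
chalk: 1930 kg/m³ × 9.8 m/s² × 831 m = 1.572×10^7 Pa = 15.72 MPa
Total = 34.83 + 32.60 + 15.72 = 83.150 MPa
Pore pressure P_p = 1030 kg/m³ × 9.8 m/s² × 3545 m = 3.578×10^7 Pa = 35.78 MPa
Effective stress σ' = σ_v − P_p = 83.15 − 35.78 = 47.367 MPa = 6870.0 psi

6900 psi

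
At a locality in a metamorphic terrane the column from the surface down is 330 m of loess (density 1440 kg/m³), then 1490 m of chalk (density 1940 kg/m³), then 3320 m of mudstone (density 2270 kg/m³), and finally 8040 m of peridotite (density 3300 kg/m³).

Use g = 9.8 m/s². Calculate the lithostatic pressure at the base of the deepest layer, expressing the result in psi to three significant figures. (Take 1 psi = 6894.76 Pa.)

53200 psi

loess: 1440 kg/m³ × 9.8 m/s² × 330 m = 4.657×10^6 Pa = 675.4 psi
chalk: 1940 kg/m³ × 9.8 m/s² × 1490 m = 2.833×10^7 Pa = 4109 psi
mudstone: 2270 kg/m³ × 9.8 m/s² × 3320 m = 7.386×10^7 Pa = 10712 psi
peridotite: 3300 kg/m³ × 9.8 m/s² × 8040 m = 2.600×10^8 Pa = 37712 psi
Total = 675.4 + 4109 + 10712 + 37712 = 53208 psi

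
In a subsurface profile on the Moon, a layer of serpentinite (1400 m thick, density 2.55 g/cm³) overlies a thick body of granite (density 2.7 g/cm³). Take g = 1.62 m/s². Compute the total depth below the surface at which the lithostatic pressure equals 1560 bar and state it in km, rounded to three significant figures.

Pressure at base of upper layers: 2550×1.62×1400 = 5.783×10^6 Pa = 57.83 bar
Remaining pressure to be supplied by granite: 1.560×10^8 − 5.783×10^6 = 1.502×10^8 Pa
Additional depth in granite = 1.502×10^8 Pa / (2700 kg/m³ × 1.62 m/s²) = 34343 m
Total depth = 1400 m + 34343 m = 35743 m
= 35.743 km

35.7 km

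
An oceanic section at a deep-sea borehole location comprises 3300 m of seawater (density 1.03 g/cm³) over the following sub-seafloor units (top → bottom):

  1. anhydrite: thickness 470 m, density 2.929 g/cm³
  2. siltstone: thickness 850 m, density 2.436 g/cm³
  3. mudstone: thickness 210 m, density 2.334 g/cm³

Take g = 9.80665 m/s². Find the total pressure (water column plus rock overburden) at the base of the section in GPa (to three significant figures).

seawater: 1030 kg/m³ × 9.80665 m/s² × 3300 m = 3.333×10^7 Pa = 0.03333 GPa
anhydrite: 2929 kg/m³ × 9.80665 m/s² × 470 m = 1.350×10^7 Pa = 0.01350 GPa
siltstone: 2436 kg/m³ × 9.80665 m/s² × 850 m = 2.031×10^7 Pa = 0.02031 GPa
mudstone: 2334 kg/m³ × 9.80665 m/s² × 210 m = 4.807×10^6 Pa = 4.807×10^-3 GPa
Total = 0.03333 + 0.01350 + 0.02031 + 4.807×10^-3 = 0.071945 GPa

0.0719 GPa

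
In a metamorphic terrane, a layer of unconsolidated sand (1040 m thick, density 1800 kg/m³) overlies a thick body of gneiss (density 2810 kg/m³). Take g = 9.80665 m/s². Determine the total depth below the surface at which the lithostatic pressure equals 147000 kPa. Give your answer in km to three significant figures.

5.71 km

Pressure at base of upper layers: 1800×9.80665×1040 = 1.836×10^7 Pa = 18358 kPa
Remaining pressure to be supplied by gneiss: 1.470×10^8 − 1.836×10^7 = 1.286×10^8 Pa
Additional depth in gneiss = 1.286×10^8 Pa / (2810 kg/m³ × 9.80665 m/s²) = 4668.3 m
Total depth = 1040 m + 4668.3 m = 5708.3 m
= 5.7083 km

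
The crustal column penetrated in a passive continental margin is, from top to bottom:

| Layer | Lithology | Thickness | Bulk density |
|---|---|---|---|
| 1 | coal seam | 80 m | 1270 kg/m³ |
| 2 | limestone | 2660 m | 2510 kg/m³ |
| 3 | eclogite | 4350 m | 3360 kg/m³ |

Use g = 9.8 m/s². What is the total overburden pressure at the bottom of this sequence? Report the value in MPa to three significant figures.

210 MPa

coal seam: 1270 kg/m³ × 9.8 m/s² × 80 m = 9.957×10^5 Pa = 0.9957 MPa
limestone: 2510 kg/m³ × 9.8 m/s² × 2660 m = 6.543×10^7 Pa = 65.43 MPa
eclogite: 3360 kg/m³ × 9.8 m/s² × 4350 m = 1.432×10^8 Pa = 143.2 MPa
Total = 0.9957 + 65.43 + 143.2 = 209.66 MPa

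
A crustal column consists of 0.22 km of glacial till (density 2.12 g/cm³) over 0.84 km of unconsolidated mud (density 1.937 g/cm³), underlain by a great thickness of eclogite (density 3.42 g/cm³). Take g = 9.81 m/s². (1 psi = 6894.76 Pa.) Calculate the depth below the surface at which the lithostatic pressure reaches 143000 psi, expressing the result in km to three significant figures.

29.8 km

Pressure at base of upper layers: 2120×9.81×220 + 1937×9.81×840 = 2.054×10^7 Pa = 2979 psi
Remaining pressure to be supplied by eclogite: 9.860×10^8 − 2.054×10^7 = 9.654×10^8 Pa
Additional depth in eclogite = 9.654×10^8 Pa / (3420 kg/m³ × 9.81 m/s²) = 28775 m
Total depth = 1060 m + 28775 m = 29835 m
= 29.835 km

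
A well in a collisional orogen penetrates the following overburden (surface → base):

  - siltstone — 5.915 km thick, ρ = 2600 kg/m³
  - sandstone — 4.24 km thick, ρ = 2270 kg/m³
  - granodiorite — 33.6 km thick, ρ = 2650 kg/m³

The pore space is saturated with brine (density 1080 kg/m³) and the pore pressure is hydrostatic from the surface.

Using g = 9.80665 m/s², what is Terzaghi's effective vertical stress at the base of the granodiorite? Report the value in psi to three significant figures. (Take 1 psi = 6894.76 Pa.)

Overburden (lithostatic) stress σ_v:
siltstone: 2600 kg/m³ × 9.80665 m/s² × 5915 m = 1.508×10^8 Pa = 150.8 MPa
sandstone: 2270 kg/m³ × 9.80665 m/s² × 4240 m = 9.439×10^7 Pa = 94.39 MPa
granodiorite: 2650 kg/m³ × 9.80665 m/s² × 33600 m = 8.732×10^8 Pa = 873.2 MPa
Total = 150.8 + 94.39 + 873.2 = 1118.4 MPa
Pore pressure P_p = 1080 kg/m³ × 9.80665 m/s² × 43755 m = 4.634×10^8 Pa = 463.4 MPa
Effective stress σ' = σ_v − P_p = 1118 − 463.4 = 654.97 MPa = 94995 psi

95000 psi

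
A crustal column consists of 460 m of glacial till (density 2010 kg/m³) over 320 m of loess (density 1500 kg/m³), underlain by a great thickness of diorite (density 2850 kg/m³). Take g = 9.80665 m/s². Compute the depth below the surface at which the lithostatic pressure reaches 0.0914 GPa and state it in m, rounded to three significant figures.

3560 m

Pressure at base of upper layers: 2010×9.80665×460 + 1500×9.80665×320 = 1.377×10^7 Pa = 0.01377 GPa
Remaining pressure to be supplied by diorite: 9.140×10^7 − 1.377×10^7 = 7.763×10^7 Pa
Additional depth in diorite = 7.763×10^7 Pa / (2850 kg/m³ × 9.80665 m/s²) = 2777.4 m
Total depth = 780 m + 2777.4 m = 3557.4 m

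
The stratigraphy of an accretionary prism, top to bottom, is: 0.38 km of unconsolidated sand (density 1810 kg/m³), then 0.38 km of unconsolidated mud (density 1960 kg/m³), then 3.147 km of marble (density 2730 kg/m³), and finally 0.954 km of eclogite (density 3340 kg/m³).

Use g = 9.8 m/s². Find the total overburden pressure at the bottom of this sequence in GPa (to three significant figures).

unconsolidated sand: 1810 kg/m³ × 9.8 m/s² × 380 m = 6.740×10^6 Pa = 6.740×10^-3 GPa
unconsolidated mud: 1960 kg/m³ × 9.8 m/s² × 380 m = 7.299×10^6 Pa = 7.299×10^-3 GPa
marble: 2730 kg/m³ × 9.8 m/s² × 3147 m = 8.419×10^7 Pa = 0.08419 GPa
eclogite: 3340 kg/m³ × 9.8 m/s² × 954 m = 3.123×10^7 Pa = 0.03123 GPa
Total = 6.740×10^-3 + 7.299×10^-3 + 0.08419 + 0.03123 = 0.12946 GPa

0.129 GPa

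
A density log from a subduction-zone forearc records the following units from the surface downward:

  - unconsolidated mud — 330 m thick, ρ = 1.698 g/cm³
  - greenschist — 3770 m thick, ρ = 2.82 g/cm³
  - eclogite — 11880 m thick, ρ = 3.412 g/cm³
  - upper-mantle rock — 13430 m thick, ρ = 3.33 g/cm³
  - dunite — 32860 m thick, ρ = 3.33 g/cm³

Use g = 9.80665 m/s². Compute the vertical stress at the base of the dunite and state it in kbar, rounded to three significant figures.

unconsolidated mud: 1698 kg/m³ × 9.80665 m/s² × 330 m = 5.495×10^6 Pa = 0.05495 kbar
greenschist: 2820 kg/m³ × 9.80665 m/s² × 3770 m = 1.043×10^8 Pa = 1.043 kbar
eclogite: 3412 kg/m³ × 9.80665 m/s² × 11880 m = 3.975×10^8 Pa = 3.975 kbar
upper-mantle rock: 3330 kg/m³ × 9.80665 m/s² × 13430 m = 4.386×10^8 Pa = 4.386 kbar
dunite: 3330 kg/m³ × 9.80665 m/s² × 32860 m = 1.073×10^9 Pa = 10.73 kbar
Total = 0.05495 + 1.043 + 3.975 + 4.386 + 10.73 = 20.189 kbar

20.2 kbar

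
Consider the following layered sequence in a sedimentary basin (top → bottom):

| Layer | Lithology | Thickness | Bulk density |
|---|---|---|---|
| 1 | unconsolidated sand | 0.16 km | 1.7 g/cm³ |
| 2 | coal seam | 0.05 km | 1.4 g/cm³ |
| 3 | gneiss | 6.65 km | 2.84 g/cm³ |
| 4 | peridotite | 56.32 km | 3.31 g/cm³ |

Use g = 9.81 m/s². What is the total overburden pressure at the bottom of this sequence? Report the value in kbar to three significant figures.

unconsolidated sand: 1700 kg/m³ × 9.81 m/s² × 160 m = 2.668×10^6 Pa = 0.02668 kbar
coal seam: 1400 kg/m³ × 9.81 m/s² × 50 m = 6.867×10^5 Pa = 6.867×10^-3 kbar
gneiss: 2840 kg/m³ × 9.81 m/s² × 6650 m = 1.853×10^8 Pa = 1.853 kbar
peridotite: 3310 kg/m³ × 9.81 m/s² × 56320 m = 1.829×10^9 Pa = 18.29 kbar
Total = 0.02668 + 6.867×10^-3 + 1.853 + 18.29 = 20.174 kbar

20.2 kbar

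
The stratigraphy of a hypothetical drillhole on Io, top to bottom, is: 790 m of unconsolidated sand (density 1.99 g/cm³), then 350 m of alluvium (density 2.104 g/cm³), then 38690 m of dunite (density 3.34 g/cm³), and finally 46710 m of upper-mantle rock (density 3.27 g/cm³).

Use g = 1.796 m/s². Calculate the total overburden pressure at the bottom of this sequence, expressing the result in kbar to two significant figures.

5.1 kbar

unconsolidated sand: 1990 kg/m³ × 1.796 m/s² × 790 m = 2.823×10^6 Pa = 0.02823 kbar
alluvium: 2104 kg/m³ × 1.796 m/s² × 350 m = 1.323×10^6 Pa = 0.01323 kbar
dunite: 3340 kg/m³ × 1.796 m/s² × 38690 m = 2.321×10^8 Pa = 2.321 kbar
upper-mantle rock: 3270 kg/m³ × 1.796 m/s² × 46710 m = 2.743×10^8 Pa = 2.743 kbar
Total = 0.02823 + 0.01323 + 2.321 + 2.743 = 5.1056 kbar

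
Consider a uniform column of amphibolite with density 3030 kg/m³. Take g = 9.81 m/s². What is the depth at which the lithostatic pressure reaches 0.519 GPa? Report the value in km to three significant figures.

h = P/(ρg) = 0.519 GPa / (3030 kg/m³ × 9.81 m/s²) = 5.190×10^8 Pa / 29724 Pa/m = 17460 m
= 17.460 km

17.5 km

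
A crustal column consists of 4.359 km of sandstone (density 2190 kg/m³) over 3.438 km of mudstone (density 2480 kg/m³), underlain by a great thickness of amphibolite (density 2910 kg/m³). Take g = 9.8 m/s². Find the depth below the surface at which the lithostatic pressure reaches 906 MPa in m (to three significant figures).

Pressure at base of upper layers: 2190×9.8×4359 + 2480×9.8×3438 = 1.771×10^8 Pa = 177.1 MPa
Remaining pressure to be supplied by amphibolite: 9.060×10^8 − 1.771×10^8 = 7.289×10^8 Pa
Additional depth in amphibolite = 7.289×10^8 Pa / (2910 kg/m³ × 9.8 m/s²) = 25559 m
Total depth = 7797 m + 25559 m = 33356 m

33400 m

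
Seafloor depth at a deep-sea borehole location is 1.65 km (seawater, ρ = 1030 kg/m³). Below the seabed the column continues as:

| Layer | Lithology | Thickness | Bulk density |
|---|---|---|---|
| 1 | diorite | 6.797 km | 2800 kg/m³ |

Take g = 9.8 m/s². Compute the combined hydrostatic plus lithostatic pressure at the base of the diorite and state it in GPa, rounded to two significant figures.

0.20 GPa

seawater: 1030 kg/m³ × 9.8 m/s² × 1650 m = 1.666×10^7 Pa = 0.01666 GPa
diorite: 2800 kg/m³ × 9.8 m/s² × 6797 m = 1.865×10^8 Pa = 0.1865 GPa
Total = 0.01666 + 0.1865 = 0.20316 GPa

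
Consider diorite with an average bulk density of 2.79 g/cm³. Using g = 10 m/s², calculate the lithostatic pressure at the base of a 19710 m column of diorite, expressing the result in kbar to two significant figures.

5.5 kbar

diorite: 2790 kg/m³ × 10 m/s² × 19710 m = 5.499×10^8 Pa = 5.499 kbar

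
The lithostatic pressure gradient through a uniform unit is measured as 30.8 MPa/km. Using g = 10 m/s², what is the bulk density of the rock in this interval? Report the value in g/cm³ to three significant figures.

ρ = (dP/dz)/g = 30.8 MPa/km / 10 m/s² = 30800 Pa/m / 10 m/s² = 3080.0 kg/m³
= 3.080 g/cm³

3.08 g/cm³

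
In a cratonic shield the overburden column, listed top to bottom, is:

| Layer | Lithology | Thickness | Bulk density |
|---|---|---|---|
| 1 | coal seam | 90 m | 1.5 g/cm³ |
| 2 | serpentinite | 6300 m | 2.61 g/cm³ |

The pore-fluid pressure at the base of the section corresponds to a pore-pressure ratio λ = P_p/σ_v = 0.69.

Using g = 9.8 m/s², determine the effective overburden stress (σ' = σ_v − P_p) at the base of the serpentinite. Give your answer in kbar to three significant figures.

0.504 kbar

Overburden (lithostatic) stress σ_v:
coal seam: 1500 kg/m³ × 9.8 m/s² × 90 m = 1.323×10^6 Pa = 1.323 MPa
serpentinite: 2610 kg/m³ × 9.8 m/s² × 6300 m = 1.611×10^8 Pa = 161.1 MPa
Total = 1.323 + 161.1 = 162.46 MPa
Pore pressure P_p = λ·σ_v = 0.69 × 162.5 MPa = 112.1 MPa
Effective stress σ' = σ_v − P_p = 162.5 − 112.1 = 50.364 MPa = 0.50364 kbar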